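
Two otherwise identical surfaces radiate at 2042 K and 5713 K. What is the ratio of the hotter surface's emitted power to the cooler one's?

ratio ≈ 61.3

P ∝ T⁴, so the ratio is (5713/2042)⁴ = (2.798)⁴ = 61.3.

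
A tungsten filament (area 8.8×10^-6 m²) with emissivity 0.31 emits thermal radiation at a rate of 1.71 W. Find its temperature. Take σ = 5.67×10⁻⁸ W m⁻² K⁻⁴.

From P = εσAT⁴, T = (P / εσA)^(1/4) = (1.71 / (0.31 × 5.67×10⁻⁸ × 8.80×10^-6))^(1/4).
T = (1.11×10^13)^(1/4) = 1820 K.

T ≈ 1820 K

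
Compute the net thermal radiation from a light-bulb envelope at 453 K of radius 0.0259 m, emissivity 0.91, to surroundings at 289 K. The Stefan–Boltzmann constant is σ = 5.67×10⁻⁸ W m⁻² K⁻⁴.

A = 4πr² = 4π × (0.0259)² = 8.43×10^-3 m².
Q = εσA(T⁴ − T_s⁴). T⁴ − T_s⁴ = (453)⁴ − (289)⁴ = 4.21×10^10 − 6.98×10^9 = 3.51×10^10 K⁴.
Q = 0.91 × 5.67×10⁻⁸ × 8.43×10^-3 × 3.51×10^10 = 15.3 W.

Q ≈ 15.3 W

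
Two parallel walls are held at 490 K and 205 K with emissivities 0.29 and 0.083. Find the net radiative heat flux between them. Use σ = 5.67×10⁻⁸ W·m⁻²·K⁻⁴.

q ≈ 219 W/m²

For two large parallel gray plates, q = σ(T₁⁴ − T₂⁴) / (1/ε₁ + 1/ε₂ − 1).
1/ε₁ + 1/ε₂ − 1 = 1/0.29 + 1/0.083 − 1 = 14.50.
T₁⁴ − T₂⁴ = 5.76×10^10 − 1.77×10^9 = 5.59×10^10 K⁴.
q = 5.67×10⁻⁸ × 5.59×10^10 / 14.50 = 219 W/m².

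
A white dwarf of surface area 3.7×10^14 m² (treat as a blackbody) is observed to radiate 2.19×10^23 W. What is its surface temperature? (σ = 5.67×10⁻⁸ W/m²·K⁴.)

T ≈ 10100 K

From P = σAT⁴, T = (P / σA)^(1/4) = (2.19×10^23 / (5.67×10⁻⁸ × 3.70×10^14))^(1/4).
T = (1.04×10^16)^(1/4) = 10100 K.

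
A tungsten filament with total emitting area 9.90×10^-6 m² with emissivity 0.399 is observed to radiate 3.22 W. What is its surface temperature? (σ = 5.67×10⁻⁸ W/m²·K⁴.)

T ≈ 1950 K

From P = εσAT⁴, T = (P / εσA)^(1/4) = (3.22 / (0.399 × 5.67×10⁻⁸ × 9.90×10^-6))^(1/4).
T = (1.44×10^13)^(1/4) = 1950 K.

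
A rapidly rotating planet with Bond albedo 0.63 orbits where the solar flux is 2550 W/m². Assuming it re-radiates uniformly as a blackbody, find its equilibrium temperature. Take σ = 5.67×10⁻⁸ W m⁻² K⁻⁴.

Power absorbed = (1−a)S·πR²; power emitted = 4πR²σT⁴. Equating and cancelling πR²:
T = ((1−a)S / 4σ)^(1/4) = (944 / (4 × 5.67×10⁻⁸))^(1/4) = (4.16×10^9)^(1/4).
T = 254 K.

T ≈ 254 K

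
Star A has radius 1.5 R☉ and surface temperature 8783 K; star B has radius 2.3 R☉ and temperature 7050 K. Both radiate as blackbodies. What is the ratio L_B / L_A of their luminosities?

L = 4πR²σT⁴ ∝ R²T⁴, so L_B/L_A = (2.3/1.5)² × (7050/8783)⁴ = 2.35 × 0.415 = 0.976.

L_B/L_A ≈ 0.976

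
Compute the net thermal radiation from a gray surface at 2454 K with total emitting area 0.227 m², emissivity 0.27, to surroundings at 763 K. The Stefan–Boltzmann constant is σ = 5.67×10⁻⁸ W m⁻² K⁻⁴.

Q = εσA(T⁴ − T_s⁴). T⁴ − T_s⁴ = (2454)⁴ − (763)⁴ = 3.63×10^13 − 3.39×10^11 = 3.59×10^13 K⁴.
Q = 0.27 × 5.67×10⁻⁸ × 0.227 × 3.59×10^13 = 1.25×10^5 W.

Q ≈ 1.25×10^5 W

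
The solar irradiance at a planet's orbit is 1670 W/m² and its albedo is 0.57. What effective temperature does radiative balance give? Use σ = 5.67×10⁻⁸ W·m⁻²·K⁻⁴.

Power absorbed = (1−a)S·πR²; power emitted = 4πR²σT⁴. Equating and cancelling πR²:
T = ((1−a)S / 4σ)^(1/4) = (718 / (4 × 5.67×10⁻⁸))^(1/4) = (3.17×10^9)^(1/4).
T = 237 K.

T ≈ 237 K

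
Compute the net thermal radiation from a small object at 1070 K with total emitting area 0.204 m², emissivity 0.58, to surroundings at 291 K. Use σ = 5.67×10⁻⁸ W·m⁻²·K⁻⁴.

Q ≈ 8750 W

Q = εσA(T⁴ − T_s⁴). T⁴ − T_s⁴ = (1070)⁴ − (291)⁴ = 1.31×10^12 − 7.17×10^9 = 1.30×10^12 K⁴.
Q = 0.58 × 5.67×10⁻⁸ × 0.204 × 1.30×10^12 = 8750 W.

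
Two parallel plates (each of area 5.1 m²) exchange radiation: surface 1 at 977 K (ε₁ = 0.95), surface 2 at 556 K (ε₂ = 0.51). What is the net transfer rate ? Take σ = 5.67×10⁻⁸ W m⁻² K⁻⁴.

Q ≈ 1.17×10^5 W

For two large parallel gray plates, q = σ(T₁⁴ − T₂⁴) / (1/ε₁ + 1/ε₂ − 1).
1/ε₁ + 1/ε₂ − 1 = 1/0.95 + 1/0.51 − 1 = 2.013.
T₁⁴ − T₂⁴ = 9.11×10^11 − 9.56×10^10 = 8.16×10^11 K⁴.
q = 5.67×10⁻⁸ × 8.16×10^11 / 2.013 = 23000 W/m².
Q = q·A = 23000 × 5.1 = 1.17×10^5 W.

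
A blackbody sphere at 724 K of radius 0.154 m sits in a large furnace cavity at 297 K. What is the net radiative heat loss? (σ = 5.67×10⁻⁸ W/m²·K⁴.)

Q ≈ 4510 W

A = 4πr² = 4π × (0.154)² = 0.298 m².
Q = σA(T⁴ − T_s⁴). T⁴ − T_s⁴ = (724)⁴ − (297)⁴ = 2.75×10^11 − 7.78×10^9 = 2.67×10^11 K⁴.
Q = 5.67×10⁻⁸ × 0.298 × 2.67×10^11 = 4510 W.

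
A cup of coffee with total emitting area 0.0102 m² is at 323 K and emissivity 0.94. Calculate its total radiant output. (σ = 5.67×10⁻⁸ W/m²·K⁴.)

P = εσAT⁴ = 0.94 × 5.67×10⁻⁸ × 0.0102 × (323)⁴ = 0.94 × 5.67×10⁻⁸ × 0.0102 × 1.09×10^10.
P = 5.92 W.

P ≈ 5.92 W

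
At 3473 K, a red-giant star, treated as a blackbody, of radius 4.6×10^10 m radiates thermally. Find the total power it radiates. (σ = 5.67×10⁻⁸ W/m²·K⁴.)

P ≈ 2.19×10^29 W

A = 4πr² = 4π × (4.6×10^10)² = 2.66×10^22 m².
P = σAT⁴ = 5.67×10⁻⁸ × 2.66×10^22 × (3473)⁴ = 5.67×10⁻⁸ × 2.66×10^22 × 1.45×10^14.
P = 2.19×10^29 W.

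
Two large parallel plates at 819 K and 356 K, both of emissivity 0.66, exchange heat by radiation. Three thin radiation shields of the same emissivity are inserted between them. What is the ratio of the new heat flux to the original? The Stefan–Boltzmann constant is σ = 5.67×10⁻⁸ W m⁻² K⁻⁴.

With N identical shields there are N+1 = 4 gaps in series, each with the same radiative resistance, so the flux falls to 1/(N+1) of its unshielded value.

ratio ≈ 0.250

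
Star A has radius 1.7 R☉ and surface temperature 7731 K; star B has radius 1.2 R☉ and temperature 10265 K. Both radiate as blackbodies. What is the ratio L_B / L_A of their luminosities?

L_B/L_A ≈ 1.55

L = 4πR²σT⁴ ∝ R²T⁴, so L_B/L_A = (1.2/1.7)² × (10265/7731)⁴ = 0.498 × 3.11 = 1.55.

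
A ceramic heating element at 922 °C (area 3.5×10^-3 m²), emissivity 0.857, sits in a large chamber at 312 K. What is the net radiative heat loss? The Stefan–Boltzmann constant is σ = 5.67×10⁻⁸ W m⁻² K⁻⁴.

Q ≈ 345 W

Convert: 922 °C = 1195 K.
Q = εσA(T⁴ − T_s⁴). T⁴ − T_s⁴ = (1195)⁴ − (312)⁴ = 2.04×10^12 − 9.48×10^9 = 2.03×10^12 K⁴.
Q = 0.857 × 5.67×10⁻⁸ × 3.50×10^-3 × 2.03×10^12 = 345 W.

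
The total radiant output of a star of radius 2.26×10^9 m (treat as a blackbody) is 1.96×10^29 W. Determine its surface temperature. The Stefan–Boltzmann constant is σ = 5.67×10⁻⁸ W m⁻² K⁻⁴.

A = 4πr² = 4π × (2.26×10^9)² = 6.42×10^19 m².
From P = σAT⁴, T = (P / σA)^(1/4) = (1.96×10^29 / (5.67×10⁻⁸ × 6.42×10^19))^(1/4).
T = (5.39×10^16)^(1/4) = 15200 K.

T ≈ 15200 K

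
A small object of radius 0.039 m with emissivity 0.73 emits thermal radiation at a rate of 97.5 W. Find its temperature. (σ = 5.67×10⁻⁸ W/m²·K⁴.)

A = 4πr² = 4π × (0.039)² = 0.0191 m².
From P = εσAT⁴, T = (P / εσA)^(1/4) = (97.5 / (0.73 × 5.67×10⁻⁸ × 0.0191))^(1/4).
T = (1.23×10^11)^(1/4) = 593 K.

T ≈ 593 K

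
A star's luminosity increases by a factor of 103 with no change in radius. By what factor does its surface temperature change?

factor ≈ 3.19

P ∝ T⁴ ⇒ T ∝ P^(1/4), so T scales by (103)^(1/4) = 3.19.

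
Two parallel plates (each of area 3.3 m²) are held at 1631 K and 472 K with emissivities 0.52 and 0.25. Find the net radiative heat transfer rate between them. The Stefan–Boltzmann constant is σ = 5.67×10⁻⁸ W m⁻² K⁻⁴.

Q ≈ 2.67×10^5 W

For two large parallel gray plates, q = σ(T₁⁴ − T₂⁴) / (1/ε₁ + 1/ε₂ − 1).
1/ε₁ + 1/ε₂ − 1 = 1/0.52 + 1/0.25 − 1 = 4.923.
T₁⁴ − T₂⁴ = 7.08×10^12 − 4.96×10^10 = 7.03×10^12 K⁴.
q = 5.67×10⁻⁸ × 7.03×10^12 / 4.923 = 80900 W/m².
Q = q·A = 80900 × 3.3 = 2.67×10^5 W.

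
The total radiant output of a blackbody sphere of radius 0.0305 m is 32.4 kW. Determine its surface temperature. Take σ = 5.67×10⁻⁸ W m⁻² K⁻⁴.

A = 4πr² = 4π × (0.0305)² = 0.0117 m².
From P = σAT⁴, T = (P / σA)^(1/4) = (32400 / (5.67×10⁻⁸ × 0.0117))^(1/4).
T = (4.89×10^13)^(1/4) = 2640 K.

T ≈ 2640 K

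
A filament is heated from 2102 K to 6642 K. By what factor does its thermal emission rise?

P ∝ T⁴, so the ratio is (6642/2102)⁴ = (3.160)⁴ = 99.7.

ratio ≈ 99.7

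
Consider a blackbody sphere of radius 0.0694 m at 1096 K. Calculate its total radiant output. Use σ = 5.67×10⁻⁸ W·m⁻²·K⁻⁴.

P ≈ 4950 W

A = 4πr² = 4π × (0.0694)² = 0.0605 m².
P = σAT⁴ = 5.67×10⁻⁸ × 0.0605 × (1096)⁴ = 5.67×10⁻⁸ × 0.0605 × 1.44×10^12.
P = 4950 W.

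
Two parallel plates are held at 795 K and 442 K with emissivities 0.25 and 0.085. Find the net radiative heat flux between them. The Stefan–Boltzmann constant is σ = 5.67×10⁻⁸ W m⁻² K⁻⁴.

For two large parallel gray plates, q = σ(T₁⁴ − T₂⁴) / (1/ε₁ + 1/ε₂ − 1).
1/ε₁ + 1/ε₂ − 1 = 1/0.25 + 1/0.085 − 1 = 14.76.
T₁⁴ − T₂⁴ = 3.99×10^11 − 3.82×10^10 = 3.61×10^11 K⁴.
q = 5.67×10⁻⁸ × 3.61×10^11 / 14.76 = 1390 W/m².

q ≈ 1390 W/m²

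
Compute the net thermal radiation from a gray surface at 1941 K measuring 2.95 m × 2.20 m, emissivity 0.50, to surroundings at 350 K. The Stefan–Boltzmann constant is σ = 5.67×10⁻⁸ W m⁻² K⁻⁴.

Q ≈ 2.61×10^6 W

A = 2.95 × 2.20 = 6.49 m².
Q = εσA(T⁴ − T_s⁴). T⁴ − T_s⁴ = (1941)⁴ − (350)⁴ = 1.42×10^13 − 1.50×10^10 = 1.42×10^13 K⁴.
Q = 0.50 × 5.67×10⁻⁸ × 6.49 × 1.42×10^13 = 2.61×10^6 W.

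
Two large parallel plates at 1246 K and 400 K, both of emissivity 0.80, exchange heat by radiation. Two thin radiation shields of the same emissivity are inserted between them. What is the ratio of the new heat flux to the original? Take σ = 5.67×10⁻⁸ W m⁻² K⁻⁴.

ratio ≈ 0.333

With N identical shields there are N+1 = 3 gaps in series, each with the same radiative resistance, so the flux falls to 1/(N+1) of its unshielded value.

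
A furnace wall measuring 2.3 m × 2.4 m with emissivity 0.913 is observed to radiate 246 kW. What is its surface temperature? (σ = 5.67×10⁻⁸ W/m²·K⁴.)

A = 2.3 × 2.4 = 5.52 m².
From P = εσAT⁴, T = (P / εσA)^(1/4) = (2.46×10^5 / (0.913 × 5.67×10⁻⁸ × 5.52))^(1/4).
T = (8.61×10^11)^(1/4) = 963 K.

T ≈ 963 K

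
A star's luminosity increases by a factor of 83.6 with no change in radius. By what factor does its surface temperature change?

factor ≈ 3.02

P ∝ T⁴ ⇒ T ∝ P^(1/4), so T scales by (83.6)^(1/4) = 3.02.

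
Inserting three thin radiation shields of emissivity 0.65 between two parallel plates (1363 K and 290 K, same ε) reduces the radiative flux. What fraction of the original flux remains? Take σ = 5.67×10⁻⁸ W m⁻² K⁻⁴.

With N identical shields there are N+1 = 4 gaps in series, each with the same radiative resistance, so the flux falls to 1/(N+1) of its unshielded value.

ratio ≈ 0.250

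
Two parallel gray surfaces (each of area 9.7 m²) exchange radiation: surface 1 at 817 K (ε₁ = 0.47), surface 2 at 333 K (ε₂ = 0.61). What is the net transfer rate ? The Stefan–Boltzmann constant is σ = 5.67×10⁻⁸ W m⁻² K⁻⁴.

For two large parallel gray plates, q = σ(T₁⁴ − T₂⁴) / (1/ε₁ + 1/ε₂ − 1).
1/ε₁ + 1/ε₂ − 1 = 1/0.47 + 1/0.61 − 1 = 2.767.
T₁⁴ − T₂⁴ = 4.46×10^11 − 1.23×10^10 = 4.33×10^11 K⁴.
q = 5.67×10⁻⁸ × 4.33×10^11 / 2.767 = 8880 W/m².
Q = q·A = 8880 × 9.7 = 86100 W.

Q ≈ 86100 W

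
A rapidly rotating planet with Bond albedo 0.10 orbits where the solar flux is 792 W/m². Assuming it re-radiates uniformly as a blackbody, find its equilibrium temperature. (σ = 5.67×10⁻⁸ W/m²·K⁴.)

Power absorbed = (1−a)S·πR²; power emitted = 4πR²σT⁴. Equating and cancelling πR²:
T = ((1−a)S / 4σ)^(1/4) = (713 / (4 × 5.67×10⁻⁸))^(1/4) = (3.14×10^9)^(1/4).
T = 237 K.

T ≈ 237 K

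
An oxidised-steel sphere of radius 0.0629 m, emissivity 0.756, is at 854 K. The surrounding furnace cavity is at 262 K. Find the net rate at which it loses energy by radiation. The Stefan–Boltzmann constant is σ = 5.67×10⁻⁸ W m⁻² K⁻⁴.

A = 4πr² = 4π × (0.0629)² = 0.0497 m².
Q = εσA(T⁴ − T_s⁴). T⁴ − T_s⁴ = (854)⁴ − (262)⁴ = 5.32×10^11 − 4.71×10^9 = 5.27×10^11 K⁴.
Q = 0.756 × 5.67×10⁻⁸ × 0.0497 × 5.27×10^11 = 1120 W.

Q ≈ 1120 W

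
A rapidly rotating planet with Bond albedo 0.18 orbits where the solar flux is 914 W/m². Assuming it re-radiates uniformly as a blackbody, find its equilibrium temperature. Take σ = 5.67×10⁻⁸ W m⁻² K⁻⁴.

Power absorbed = (1−a)S·πR²; power emitted = 4πR²σT⁴. Equating and cancelling πR²:
T = ((1−a)S / 4σ)^(1/4) = (749 / (4 × 5.67×10⁻⁸))^(1/4) = (3.30×10^9)^(1/4).
T = 240 K.

T ≈ 240 K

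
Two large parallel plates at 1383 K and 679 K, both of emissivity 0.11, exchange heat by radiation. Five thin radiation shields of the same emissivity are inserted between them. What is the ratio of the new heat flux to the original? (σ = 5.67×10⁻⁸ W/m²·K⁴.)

ratio ≈ 0.167

With N identical shields there are N+1 = 6 gaps in series, each with the same radiative resistance, so the flux falls to 1/(N+1) of its unshielded value.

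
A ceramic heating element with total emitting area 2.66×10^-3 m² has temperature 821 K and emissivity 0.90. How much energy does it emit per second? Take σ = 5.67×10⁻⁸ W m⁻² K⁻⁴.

P ≈ 61.7 W

P = εσAT⁴ = 0.90 × 5.67×10⁻⁸ × 2.66×10^-3 × (821)⁴ = 0.90 × 5.67×10⁻⁸ × 2.66×10^-3 × 4.54×10^11.
P = 61.7 W.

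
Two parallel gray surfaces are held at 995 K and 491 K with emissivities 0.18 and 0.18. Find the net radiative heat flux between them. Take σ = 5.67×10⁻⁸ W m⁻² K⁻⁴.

For two large parallel gray plates, q = σ(T₁⁴ − T₂⁴) / (1/ε₁ + 1/ε₂ − 1).
1/ε₁ + 1/ε₂ − 1 = 1/0.18 + 1/0.18 − 1 = 10.11.
T₁⁴ − T₂⁴ = 9.80×10^11 − 5.81×10^10 = 9.22×10^11 K⁴.
q = 5.67×10⁻⁸ × 9.22×10^11 / 10.11 = 5170 W/m².

q ≈ 5170 W/m²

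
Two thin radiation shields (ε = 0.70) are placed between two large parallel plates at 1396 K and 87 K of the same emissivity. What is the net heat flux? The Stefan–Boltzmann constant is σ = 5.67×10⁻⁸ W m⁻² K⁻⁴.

Each of the 3 gaps contributes resistance (2/ε − 1) = 2/0.70 − 1 = 1.857; total = 5.571.
q = σ(T₁⁴ − T₂⁴) / 5.571 = 5.67×10⁻⁸ × 3.80×10^12 / 5.571 = 38700 W/m².

q ≈ 38700 W/m²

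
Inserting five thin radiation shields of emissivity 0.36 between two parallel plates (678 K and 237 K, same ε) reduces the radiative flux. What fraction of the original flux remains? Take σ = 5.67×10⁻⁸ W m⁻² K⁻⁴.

ratio ≈ 0.167

With N identical shields there are N+1 = 6 gaps in series, each with the same radiative resistance, so the flux falls to 1/(N+1) of its unshielded value.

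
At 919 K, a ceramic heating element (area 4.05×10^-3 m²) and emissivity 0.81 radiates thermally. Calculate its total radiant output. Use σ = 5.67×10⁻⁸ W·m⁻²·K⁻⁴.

P = εσAT⁴ = 0.81 × 5.67×10⁻⁸ × 4.05×10^-3 × (919)⁴ = 0.81 × 5.67×10⁻⁸ × 4.05×10^-3 × 7.13×10^11.
P = 133 W.

P ≈ 133 W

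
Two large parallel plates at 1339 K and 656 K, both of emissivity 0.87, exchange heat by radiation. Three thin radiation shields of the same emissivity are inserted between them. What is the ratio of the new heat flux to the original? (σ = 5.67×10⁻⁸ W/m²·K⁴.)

ratio ≈ 0.250

With N identical shields there are N+1 = 4 gaps in series, each with the same radiative resistance, so the flux falls to 1/(N+1) of its unshielded value.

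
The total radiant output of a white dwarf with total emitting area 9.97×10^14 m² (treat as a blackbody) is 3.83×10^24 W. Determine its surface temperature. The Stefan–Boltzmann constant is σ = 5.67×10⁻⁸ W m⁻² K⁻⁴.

T ≈ 16100 K

From P = σAT⁴, T = (P / σA)^(1/4) = (3.83×10^24 / (5.67×10⁻⁸ × 9.97×10^14))^(1/4).
T = (6.78×10^16)^(1/4) = 16100 K.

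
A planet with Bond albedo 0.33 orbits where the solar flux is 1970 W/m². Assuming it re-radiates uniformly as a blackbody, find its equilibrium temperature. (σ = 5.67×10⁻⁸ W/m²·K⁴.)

Power absorbed = (1−a)S·πR²; power emitted = 4πR²σT⁴. Equating and cancelling πR²:
T = ((1−a)S / 4σ)^(1/4) = (1320 / (4 × 5.67×10⁻⁸))^(1/4) = (5.82×10^9)^(1/4).
T = 276 K.

T ≈ 276 K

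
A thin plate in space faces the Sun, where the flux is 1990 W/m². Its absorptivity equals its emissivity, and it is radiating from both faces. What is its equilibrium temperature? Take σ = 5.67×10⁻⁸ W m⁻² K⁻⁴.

T ≈ 364 K

Absorbed flux αS = emitted flux 2εσT⁴ per unit area; with α = ε this gives T = (S/2σ)^(1/4).
T = (1990 / (2 × 5.67×10⁻⁸))^(1/4) = (1.75×10^10)^(1/4).
T = 364 K.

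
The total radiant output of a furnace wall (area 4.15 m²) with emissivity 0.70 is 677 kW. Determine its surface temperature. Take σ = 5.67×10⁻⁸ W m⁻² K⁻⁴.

From P = εσAT⁴, T = (P / εσA)^(1/4) = (6.77×10^5 / (0.70 × 5.67×10⁻⁸ × 4.15))^(1/4).
T = (4.11×10^12)^(1/4) = 1420 K.

T ≈ 1420 K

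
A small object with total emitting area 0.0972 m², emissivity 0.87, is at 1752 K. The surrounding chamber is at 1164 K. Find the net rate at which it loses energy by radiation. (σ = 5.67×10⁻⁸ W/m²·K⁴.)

Q = εσA(T⁴ − T_s⁴). T⁴ − T_s⁴ = (1752)⁴ − (1164)⁴ = 9.42×10^12 − 1.84×10^12 = 7.59×10^12 K⁴.
Q = 0.87 × 5.67×10⁻⁸ × 0.0972 × 7.59×10^12 = 36400 W.

Q ≈ 36400 W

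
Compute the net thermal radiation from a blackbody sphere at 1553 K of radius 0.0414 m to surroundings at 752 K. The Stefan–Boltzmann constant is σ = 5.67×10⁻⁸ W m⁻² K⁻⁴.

A = 4πr² = 4π × (0.0414)² = 0.0215 m².
Q = σA(T⁴ − T_s⁴). T⁴ − T_s⁴ = (1553)⁴ − (752)⁴ = 5.82×10^12 − 3.20×10^11 = 5.50×10^12 K⁴.
Q = 5.67×10⁻⁸ × 0.0215 × 5.50×10^12 = 6710 W.

Q ≈ 6710 W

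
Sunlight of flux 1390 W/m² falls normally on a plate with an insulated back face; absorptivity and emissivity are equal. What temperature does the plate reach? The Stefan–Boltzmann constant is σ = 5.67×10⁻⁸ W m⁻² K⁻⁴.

T ≈ 396 K

Absorbed flux αS = emitted flux εσT⁴ (one radiating face); with α = ε, T = (S/σ)^(1/4).
T = (1390 / 5.67×10⁻⁸)^(1/4) = (2.45×10^10)^(1/4).
T = 396 K.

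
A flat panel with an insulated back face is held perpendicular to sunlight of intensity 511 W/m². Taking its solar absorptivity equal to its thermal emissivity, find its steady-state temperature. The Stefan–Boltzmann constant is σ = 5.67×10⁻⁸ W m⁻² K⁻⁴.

Absorbed flux αS = emitted flux εσT⁴ (one radiating face); with α = ε, T = (S/σ)^(1/4).
T = (511 / 5.67×10⁻⁸)^(1/4) = (9.01×10^9)^(1/4).
T = 308 K.

T ≈ 308 K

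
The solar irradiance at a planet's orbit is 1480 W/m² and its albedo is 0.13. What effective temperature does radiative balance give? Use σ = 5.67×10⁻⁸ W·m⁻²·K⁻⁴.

Power absorbed = (1−a)S·πR²; power emitted = 4πR²σT⁴. Equating and cancelling πR²:
T = ((1−a)S / 4σ)^(1/4) = (1290 / (4 × 5.67×10⁻⁸))^(1/4) = (5.68×10^9)^(1/4).
T = 274 K.

T ≈ 274 K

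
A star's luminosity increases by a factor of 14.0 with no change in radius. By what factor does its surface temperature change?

P ∝ T⁴ ⇒ T ∝ P^(1/4), so T scales by (14.0)^(1/4) = 1.93.

factor ≈ 1.93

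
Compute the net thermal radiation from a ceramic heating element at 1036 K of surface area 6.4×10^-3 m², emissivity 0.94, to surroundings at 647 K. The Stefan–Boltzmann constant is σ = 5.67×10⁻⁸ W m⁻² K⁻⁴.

Q ≈ 333 W

Q = εσA(T⁴ − T_s⁴). T⁴ − T_s⁴ = (1036)⁴ − (647)⁴ = 1.15×10^12 − 1.75×10^11 = 9.77×10^11 K⁴.
Q = 0.94 × 5.67×10⁻⁸ × 6.40×10^-3 × 9.77×10^11 = 333 W.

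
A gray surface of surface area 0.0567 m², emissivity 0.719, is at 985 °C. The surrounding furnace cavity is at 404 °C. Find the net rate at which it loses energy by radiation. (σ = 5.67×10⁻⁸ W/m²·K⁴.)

Q ≈ 5300 W

Convert: 985 °C = 1258 K; 404 °C = 677 K.
Q = εσA(T⁴ − T_s⁴). T⁴ − T_s⁴ = (1258)⁴ − (677)⁴ = 2.50×10^12 − 2.10×10^11 = 2.29×10^12 K⁴.
Q = 0.719 × 5.67×10⁻⁸ × 0.0567 × 2.29×10^12 = 5300 W.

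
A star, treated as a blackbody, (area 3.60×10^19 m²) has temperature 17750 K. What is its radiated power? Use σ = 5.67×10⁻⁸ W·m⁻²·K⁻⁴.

P ≈ 2.03×10^29 W

P = σAT⁴ = 5.67×10⁻⁸ × 3.60×10^19 × (17750)⁴ = 5.67×10⁻⁸ × 3.60×10^19 × 9.93×10^16.
P = 2.03×10^29 W.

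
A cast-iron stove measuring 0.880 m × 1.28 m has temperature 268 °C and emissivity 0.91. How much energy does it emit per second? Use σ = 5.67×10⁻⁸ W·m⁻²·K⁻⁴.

A = 0.880 × 1.28 = 1.13 m².
268 °C = 541 K.
Stefan–Boltzmann: P = εσAT⁴ = 0.91 × 5.67×10⁻⁸ × 1.13 × (541)⁴ = 0.91 × 5.67×10⁻⁸ × 1.13 × 8.57×10^10.
P = 4980 W.

P ≈ 4980 W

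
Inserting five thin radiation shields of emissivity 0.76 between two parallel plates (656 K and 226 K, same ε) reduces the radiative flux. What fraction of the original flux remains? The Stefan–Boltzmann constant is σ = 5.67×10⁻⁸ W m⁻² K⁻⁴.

With N identical shields there are N+1 = 6 gaps in series, each with the same radiative resistance, so the flux falls to 1/(N+1) of its unshielded value.

ratio ≈ 0.167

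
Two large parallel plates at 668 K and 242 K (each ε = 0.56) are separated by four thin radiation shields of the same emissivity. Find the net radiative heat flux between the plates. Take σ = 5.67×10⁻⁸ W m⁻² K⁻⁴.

Each of the 5 gaps contributes resistance (2/ε − 1) = 2/0.56 − 1 = 2.571; total = 12.86.
q = σ(T₁⁴ − T₂⁴) / 12.86 = 5.67×10⁻⁸ × 1.96×10^11 / 12.86 = 863 W/m².

q ≈ 863 W/m²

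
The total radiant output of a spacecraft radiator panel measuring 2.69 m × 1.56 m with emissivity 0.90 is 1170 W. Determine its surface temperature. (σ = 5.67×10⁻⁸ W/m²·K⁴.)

A = 2.69 × 1.56 = 4.20 m².
From P = εσAT⁴, T = (P / εσA)^(1/4) = (1170 / (0.90 × 5.67×10⁻⁸ × 4.20))^(1/4).
T = (5.46×10^9)^(1/4) = 272 K.

T ≈ 272 K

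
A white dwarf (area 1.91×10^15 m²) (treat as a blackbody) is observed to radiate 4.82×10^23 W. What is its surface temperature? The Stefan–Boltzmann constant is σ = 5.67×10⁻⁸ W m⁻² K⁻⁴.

T ≈ 8170 K

From P = σAT⁴, T = (P / σA)^(1/4) = (4.82×10^23 / (5.67×10⁻⁸ × 1.91×10^15))^(1/4).
T = (4.45×10^15)^(1/4) = 8170 K.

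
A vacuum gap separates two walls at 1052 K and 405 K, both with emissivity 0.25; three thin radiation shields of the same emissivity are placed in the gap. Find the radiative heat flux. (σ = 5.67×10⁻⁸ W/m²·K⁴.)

q ≈ 2430 W/m²

Each of the 4 gaps contributes resistance (2/ε − 1) = 2/0.25 − 1 = 7.000; total = 28.00.
q = σ(T₁⁴ − T₂⁴) / 28.00 = 5.67×10⁻⁸ × 1.20×10^12 / 28.00 = 2430 W/m².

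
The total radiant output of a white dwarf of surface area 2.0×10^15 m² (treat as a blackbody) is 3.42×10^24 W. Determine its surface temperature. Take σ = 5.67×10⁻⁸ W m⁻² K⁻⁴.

From P = σAT⁴, T = (P / σA)^(1/4) = (3.42×10^24 / (5.67×10⁻⁸ × 2.00×10^15))^(1/4).
T = (3.02×10^16)^(1/4) = 13200 K.

T ≈ 13200 K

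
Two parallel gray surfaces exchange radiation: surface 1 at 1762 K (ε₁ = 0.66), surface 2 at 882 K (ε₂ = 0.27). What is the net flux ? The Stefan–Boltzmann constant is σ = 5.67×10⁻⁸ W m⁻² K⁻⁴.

For two large parallel gray plates, q = σ(T₁⁴ − T₂⁴) / (1/ε₁ + 1/ε₂ − 1).
1/ε₁ + 1/ε₂ − 1 = 1/0.66 + 1/0.27 − 1 = 4.219.
T₁⁴ − T₂⁴ = 9.64×10^12 − 6.05×10^11 = 9.03×10^12 K⁴.
q = 5.67×10⁻⁸ × 9.03×10^12 / 4.219 = 1.21×10^5 W/m².

q ≈ 1.21×10^5 W/m²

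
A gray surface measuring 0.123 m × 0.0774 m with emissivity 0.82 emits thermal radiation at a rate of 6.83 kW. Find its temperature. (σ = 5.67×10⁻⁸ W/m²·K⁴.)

T ≈ 1980 K

A = 0.123 × 0.0774 = 9.52×10^-3 m².
From P = εσAT⁴, T = (P / εσA)^(1/4) = (6830 / (0.82 × 5.67×10⁻⁸ × 9.52×10^-3))^(1/4).
T = (1.54×10^13)^(1/4) = 1980 K.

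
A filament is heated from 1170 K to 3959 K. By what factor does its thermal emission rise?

P ∝ T⁴, so the ratio is (3959/1170)⁴ = (3.384)⁴ = 131.

ratio ≈ 131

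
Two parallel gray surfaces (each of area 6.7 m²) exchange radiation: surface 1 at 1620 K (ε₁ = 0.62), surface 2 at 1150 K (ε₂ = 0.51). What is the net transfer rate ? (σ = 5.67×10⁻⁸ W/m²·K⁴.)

Q ≈ 7.58×10^5 W

For two large parallel gray plates, q = σ(T₁⁴ − T₂⁴) / (1/ε₁ + 1/ε₂ − 1).
1/ε₁ + 1/ε₂ − 1 = 1/0.62 + 1/0.51 − 1 = 2.574.
T₁⁴ − T₂⁴ = 6.89×10^12 − 1.75×10^12 = 5.14×10^12 K⁴.
q = 5.67×10⁻⁸ × 5.14×10^12 / 2.574 = 1.13×10^5 W/m².
Q = q·A = 1.13×10^5 × 6.7 = 7.58×10^5 W.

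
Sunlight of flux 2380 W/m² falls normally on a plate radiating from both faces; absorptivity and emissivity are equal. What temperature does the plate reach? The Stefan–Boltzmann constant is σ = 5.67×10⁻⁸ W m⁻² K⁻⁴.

T ≈ 381 K

Absorbed flux αS = emitted flux 2εσT⁴ per unit area; with α = ε this gives T = (S/2σ)^(1/4).
T = (2380 / (2 × 5.67×10⁻⁸))^(1/4) = (2.10×10^10)^(1/4).
T = 381 K.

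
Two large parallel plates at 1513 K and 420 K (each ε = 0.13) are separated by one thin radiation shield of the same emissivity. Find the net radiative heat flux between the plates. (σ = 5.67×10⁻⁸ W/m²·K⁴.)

q ≈ 10300 W/m²

Each of the 2 gaps contributes resistance (2/ε − 1) = 2/0.13 − 1 = 14.38; total = 28.77.
q = σ(T₁⁴ − T₂⁴) / 28.77 = 5.67×10⁻⁸ × 5.21×10^12 / 28.77 = 10300 W/m².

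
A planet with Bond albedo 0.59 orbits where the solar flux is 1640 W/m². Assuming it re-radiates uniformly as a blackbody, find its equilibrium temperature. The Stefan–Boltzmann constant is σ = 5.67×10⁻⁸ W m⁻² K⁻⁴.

T ≈ 233 K

Power absorbed = (1−a)S·πR²; power emitted = 4πR²σT⁴. Equating and cancelling πR²:
T = ((1−a)S / 4σ)^(1/4) = (672 / (4 × 5.67×10⁻⁸))^(1/4) = (2.96×10^9)^(1/4).
T = 233 K.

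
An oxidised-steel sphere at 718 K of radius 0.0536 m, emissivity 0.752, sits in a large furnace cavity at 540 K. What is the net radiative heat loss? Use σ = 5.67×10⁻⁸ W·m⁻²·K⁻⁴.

Q ≈ 278 W

A = 4πr² = 4π × (0.0536)² = 0.0361 m².
Q = εσA(T⁴ − T_s⁴). T⁴ − T_s⁴ = (718)⁴ − (540)⁴ = 2.66×10^11 − 8.50×10^10 = 1.81×10^11 K⁴.
Q = 0.752 × 5.67×10⁻⁸ × 0.0361 × 1.81×10^11 = 278 W.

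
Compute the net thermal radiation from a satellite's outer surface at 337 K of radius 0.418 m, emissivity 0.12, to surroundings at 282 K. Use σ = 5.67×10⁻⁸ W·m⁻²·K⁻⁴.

A = 4πr² = 4π × (0.418)² = 2.20 m².
Q = εσA(T⁴ − T_s⁴). T⁴ − T_s⁴ = (337)⁴ − (282)⁴ = 1.29×10^10 − 6.32×10^9 = 6.57×10^9 K⁴.
Q = 0.12 × 5.67×10⁻⁸ × 2.20 × 6.57×10^9 = 98.2 W.

Q ≈ 98.2 W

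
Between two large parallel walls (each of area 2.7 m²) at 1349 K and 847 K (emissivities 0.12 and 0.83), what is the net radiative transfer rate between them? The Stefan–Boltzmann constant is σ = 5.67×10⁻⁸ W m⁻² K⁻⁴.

Q ≈ 50200 W

For two large parallel gray plates, q = σ(T₁⁴ − T₂⁴) / (1/ε₁ + 1/ε₂ − 1).
1/ε₁ + 1/ε₂ − 1 = 1/0.12 + 1/0.83 − 1 = 8.538.
T₁⁴ − T₂⁴ = 3.31×10^12 − 5.15×10^11 = 2.80×10^12 K⁴.
q = 5.67×10⁻⁸ × 2.80×10^12 / 8.538 = 18600 W/m².
Q = q·A = 18600 × 2.7 = 50200 W.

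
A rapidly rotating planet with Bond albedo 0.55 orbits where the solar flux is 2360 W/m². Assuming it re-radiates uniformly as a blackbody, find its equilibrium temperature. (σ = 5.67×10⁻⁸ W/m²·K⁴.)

T ≈ 262 K

Power absorbed = (1−a)S·πR²; power emitted = 4πR²σT⁴. Equating and cancelling πR²:
T = ((1−a)S / 4σ)^(1/4) = (1060 / (4 × 5.67×10⁻⁸))^(1/4) = (4.68×10^9)^(1/4).
T = 262 K.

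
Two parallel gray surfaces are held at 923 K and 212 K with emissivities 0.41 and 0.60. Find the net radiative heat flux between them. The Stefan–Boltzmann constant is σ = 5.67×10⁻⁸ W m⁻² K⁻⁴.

q ≈ 13200 W/m²

For two large parallel gray plates, q = σ(T₁⁴ − T₂⁴) / (1/ε₁ + 1/ε₂ − 1).
1/ε₁ + 1/ε₂ − 1 = 1/0.41 + 1/0.60 − 1 = 3.106.
T₁⁴ − T₂⁴ = 7.26×10^11 − 2.02×10^9 = 7.24×10^11 K⁴.
q = 5.67×10⁻⁸ × 7.24×10^11 / 3.106 = 13200 W/m².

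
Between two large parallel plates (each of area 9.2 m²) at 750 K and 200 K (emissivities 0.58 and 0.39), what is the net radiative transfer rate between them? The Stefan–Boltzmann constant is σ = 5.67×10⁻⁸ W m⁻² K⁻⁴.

For two large parallel gray plates, q = σ(T₁⁴ − T₂⁴) / (1/ε₁ + 1/ε₂ − 1).
1/ε₁ + 1/ε₂ − 1 = 1/0.58 + 1/0.39 − 1 = 3.288.
T₁⁴ − T₂⁴ = 3.16×10^11 − 1.60×10^9 = 3.15×10^11 K⁴.
q = 5.67×10⁻⁸ × 3.15×10^11 / 3.288 = 5430 W/m².
Q = q·A = 5430 × 9.2 = 49900 W.

Q ≈ 49900 W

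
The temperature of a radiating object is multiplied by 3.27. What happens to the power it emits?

P ∝ T⁴, so the power scales as (3.27)⁴ = 114.

factor ≈ 114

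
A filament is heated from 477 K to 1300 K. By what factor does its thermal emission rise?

P ∝ T⁴, so the ratio is (1300/477)⁴ = (2.725)⁴ = 55.2.

ratio ≈ 55.2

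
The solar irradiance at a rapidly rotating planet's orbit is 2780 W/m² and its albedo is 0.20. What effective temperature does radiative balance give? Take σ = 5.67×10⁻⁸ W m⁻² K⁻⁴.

Power absorbed = (1−a)S·πR²; power emitted = 4πR²σT⁴. Equating and cancelling πR²:
T = ((1−a)S / 4σ)^(1/4) = (2220 / (4 × 5.67×10⁻⁸))^(1/4) = (9.81×10^9)^(1/4).
T = 315 K.

T ≈ 315 K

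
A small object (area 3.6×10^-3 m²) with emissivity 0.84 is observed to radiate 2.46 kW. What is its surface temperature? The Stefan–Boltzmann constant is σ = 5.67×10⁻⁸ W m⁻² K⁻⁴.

From P = εσAT⁴, T = (P / εσA)^(1/4) = (2460 / (0.84 × 5.67×10⁻⁸ × 3.60×10^-3))^(1/4).
T = (1.43×10^13)^(1/4) = 1950 K.

T ≈ 1950 K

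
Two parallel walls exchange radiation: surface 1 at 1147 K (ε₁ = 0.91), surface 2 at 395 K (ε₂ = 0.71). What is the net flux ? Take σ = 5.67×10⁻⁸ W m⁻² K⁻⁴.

q ≈ 64200 W/m²

For two large parallel gray plates, q = σ(T₁⁴ − T₂⁴) / (1/ε₁ + 1/ε₂ − 1).
1/ε₁ + 1/ε₂ − 1 = 1/0.91 + 1/0.71 − 1 = 1.507.
T₁⁴ − T₂⁴ = 1.73×10^12 − 2.43×10^10 = 1.71×10^12 K⁴.
q = 5.67×10⁻⁸ × 1.71×10^12 / 1.507 = 64200 W/m².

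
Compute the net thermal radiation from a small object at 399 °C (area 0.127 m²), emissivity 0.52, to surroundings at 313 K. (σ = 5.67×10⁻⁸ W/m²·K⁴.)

Convert: 399 °C = 672 K.
Q = εσA(T⁴ − T_s⁴). T⁴ − T_s⁴ = (672)⁴ − (313)⁴ = 2.04×10^11 − 9.60×10^9 = 1.94×10^11 K⁴.
Q = 0.52 × 5.67×10⁻⁸ × 0.127 × 1.94×10^11 = 728 W.

Q ≈ 728 W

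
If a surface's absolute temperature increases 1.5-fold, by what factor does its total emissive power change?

P ∝ T⁴, so the power scales as (1.5)⁴ = 5.06.

factor ≈ 5.06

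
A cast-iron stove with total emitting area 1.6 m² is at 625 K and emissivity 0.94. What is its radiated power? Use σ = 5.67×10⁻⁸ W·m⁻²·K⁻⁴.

P ≈ 13000 W

P = εσAT⁴ = 0.94 × 5.67×10⁻⁸ × 1.60 × (625)⁴ = 0.94 × 5.67×10⁻⁸ × 1.60 × 1.53×10^11.
P = 13000 W.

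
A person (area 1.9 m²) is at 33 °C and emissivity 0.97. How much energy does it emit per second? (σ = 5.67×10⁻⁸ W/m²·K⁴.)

P ≈ 916 W

33 °C = 306 K.
Stefan–Boltzmann: P = εσAT⁴ = 0.97 × 5.67×10⁻⁸ × 1.90 × (306)⁴ = 0.97 × 5.67×10⁻⁸ × 1.90 × 8.77×10^9.
P = 916 W.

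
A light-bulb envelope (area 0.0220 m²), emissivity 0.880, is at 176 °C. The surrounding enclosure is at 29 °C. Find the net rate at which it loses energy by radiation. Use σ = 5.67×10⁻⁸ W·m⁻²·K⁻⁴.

Convert: 176 °C = 449 K; 29 °C = 302 K.
Q = εσA(T⁴ − T_s⁴). T⁴ − T_s⁴ = (449)⁴ − (302)⁴ = 4.06×10^10 − 8.32×10^9 = 3.23×10^10 K⁴.
Q = 0.880 × 5.67×10⁻⁸ × 0.0220 × 3.23×10^10 = 35.5 W.

Q ≈ 35.5 W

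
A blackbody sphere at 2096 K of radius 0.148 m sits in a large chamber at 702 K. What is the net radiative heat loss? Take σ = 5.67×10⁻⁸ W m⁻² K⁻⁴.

Q ≈ 2.97×10^5 W

A = 4πr² = 4π × (0.148)² = 0.275 m².
Q = σA(T⁴ − T_s⁴). T⁴ − T_s⁴ = (2096)⁴ − (702)⁴ = 1.93×10^13 − 2.43×10^11 = 1.91×10^13 K⁴.
Q = 5.67×10⁻⁸ × 0.275 × 1.91×10^13 = 2.97×10^5 W.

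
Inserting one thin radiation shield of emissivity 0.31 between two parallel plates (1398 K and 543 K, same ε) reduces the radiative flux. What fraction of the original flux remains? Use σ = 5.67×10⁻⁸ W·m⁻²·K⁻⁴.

With N identical shields there are N+1 = 2 gaps in series, each with the same radiative resistance, so the flux falls to 1/(N+1) of its unshielded value.

ratio ≈ 0.500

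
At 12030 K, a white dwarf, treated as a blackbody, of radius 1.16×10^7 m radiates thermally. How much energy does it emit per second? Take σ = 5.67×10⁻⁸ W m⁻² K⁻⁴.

P ≈ 2.01×10^24 W

A = 4πr² = 4π × (1.16×10^7)² = 1.69×10^15 m².
P = σAT⁴ = 5.67×10⁻⁸ × 1.69×10^15 × (12030)⁴ = 5.67×10⁻⁸ × 1.69×10^15 × 2.09×10^16.
P = 2.01×10^24 W.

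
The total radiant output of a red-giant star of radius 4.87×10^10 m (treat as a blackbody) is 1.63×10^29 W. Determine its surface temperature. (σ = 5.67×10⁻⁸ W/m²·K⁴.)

T ≈ 3130 K

A = 4πr² = 4π × (4.87×10^10)² = 2.98×10^22 m².
From P = σAT⁴, T = (P / σA)^(1/4) = (1.63×10^29 / (5.67×10⁻⁸ × 2.98×10^22))^(1/4).
T = (9.65×10^13)^(1/4) = 3130 K.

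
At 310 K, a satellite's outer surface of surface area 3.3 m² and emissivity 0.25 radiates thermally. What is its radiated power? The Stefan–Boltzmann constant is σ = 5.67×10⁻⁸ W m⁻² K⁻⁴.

P = εσAT⁴ = 0.25 × 5.67×10⁻⁸ × 3.30 × (310)⁴ = 0.25 × 5.67×10⁻⁸ × 3.30 × 9.24×10^9.
P = 432 W.

P ≈ 432 W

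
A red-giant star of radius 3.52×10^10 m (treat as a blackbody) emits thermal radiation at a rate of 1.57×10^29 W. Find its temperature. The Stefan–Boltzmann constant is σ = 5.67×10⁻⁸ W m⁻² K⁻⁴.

T ≈ 3650 K

A = 4πr² = 4π × (3.52×10^10)² = 1.56×10^22 m².
From P = σAT⁴, T = (P / σA)^(1/4) = (1.57×10^29 / (5.67×10⁻⁸ × 1.56×10^22))^(1/4).
T = (1.78×10^14)^(1/4) = 3650 K.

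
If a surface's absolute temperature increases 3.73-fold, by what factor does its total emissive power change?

P ∝ T⁴, so the power scales as (3.73)⁴ = 194.

factor ≈ 194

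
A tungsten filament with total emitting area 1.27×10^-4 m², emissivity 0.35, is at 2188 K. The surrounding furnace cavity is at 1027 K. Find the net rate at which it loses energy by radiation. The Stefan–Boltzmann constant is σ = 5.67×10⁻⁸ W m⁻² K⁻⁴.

Q = εσA(T⁴ − T_s⁴). T⁴ − T_s⁴ = (2188)⁴ − (1027)⁴ = 2.29×10^13 − 1.11×10^12 = 2.18×10^13 K⁴.
Q = 0.35 × 5.67×10⁻⁸ × 1.27×10^-4 × 2.18×10^13 = 55.0 W.

Q ≈ 55.0 W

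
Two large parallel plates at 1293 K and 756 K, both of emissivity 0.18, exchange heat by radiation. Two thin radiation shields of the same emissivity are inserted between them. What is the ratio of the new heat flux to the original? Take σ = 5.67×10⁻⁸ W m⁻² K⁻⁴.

ratio ≈ 0.333

With N identical shields there are N+1 = 3 gaps in series, each with the same radiative resistance, so the flux falls to 1/(N+1) of its unshielded value.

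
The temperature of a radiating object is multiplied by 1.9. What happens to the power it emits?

P ∝ T⁴, so the power scales as (1.9)⁴ = 13.0.

factor ≈ 13.0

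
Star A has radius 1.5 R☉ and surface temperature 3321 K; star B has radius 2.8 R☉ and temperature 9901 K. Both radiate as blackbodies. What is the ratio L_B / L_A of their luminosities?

L_B/L_A ≈ 275

L = 4πR²σT⁴ ∝ R²T⁴, so L_B/L_A = (2.8/1.5)² × (9901/3321)⁴ = 3.48 × 79.0 = 275.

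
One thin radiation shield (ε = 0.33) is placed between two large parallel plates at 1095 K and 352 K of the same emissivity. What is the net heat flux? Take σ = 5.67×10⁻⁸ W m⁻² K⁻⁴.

Each of the 2 gaps contributes resistance (2/ε − 1) = 2/0.33 − 1 = 5.061; total = 10.12.
q = σ(T₁⁴ − T₂⁴) / 10.12 = 5.67×10⁻⁸ × 1.42×10^12 / 10.12 = 7970 W/m².

q ≈ 7970 W/m²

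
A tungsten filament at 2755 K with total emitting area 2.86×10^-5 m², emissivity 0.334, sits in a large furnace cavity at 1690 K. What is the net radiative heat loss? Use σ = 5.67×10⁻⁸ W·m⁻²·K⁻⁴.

Q = εσA(T⁴ − T_s⁴). T⁴ − T_s⁴ = (2755)⁴ − (1690)⁴ = 5.76×10^13 − 8.16×10^12 = 4.95×10^13 K⁴.
Q = 0.334 × 5.67×10⁻⁸ × 2.86×10^-5 × 4.95×10^13 = 26.8 W.

Q ≈ 26.8 W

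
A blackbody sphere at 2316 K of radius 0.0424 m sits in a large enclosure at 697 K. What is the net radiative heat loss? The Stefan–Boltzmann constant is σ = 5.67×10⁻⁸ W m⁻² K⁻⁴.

Q ≈ 36600 W

A = 4πr² = 4π × (0.0424)² = 0.0226 m².
Q = σA(T⁴ − T_s⁴). T⁴ − T_s⁴ = (2316)⁴ − (697)⁴ = 2.88×10^13 − 2.36×10^11 = 2.85×10^13 K⁴.
Q = 5.67×10⁻⁸ × 0.0226 × 2.85×10^13 = 36600 W.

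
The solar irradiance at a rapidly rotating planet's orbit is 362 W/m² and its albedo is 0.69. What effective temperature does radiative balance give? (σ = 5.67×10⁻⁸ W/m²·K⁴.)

T ≈ 149 K

Power absorbed = (1−a)S·πR²; power emitted = 4πR²σT⁴. Equating and cancelling πR²:
T = ((1−a)S / 4σ)^(1/4) = (112 / (4 × 5.67×10⁻⁸))^(1/4) = (4.95×10^8)^(1/4).
T = 149 K.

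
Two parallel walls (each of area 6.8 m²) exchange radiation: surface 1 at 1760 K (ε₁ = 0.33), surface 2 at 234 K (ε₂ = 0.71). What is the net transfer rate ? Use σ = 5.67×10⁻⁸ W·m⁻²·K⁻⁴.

For two large parallel gray plates, q = σ(T₁⁴ − T₂⁴) / (1/ε₁ + 1/ε₂ − 1).
1/ε₁ + 1/ε₂ − 1 = 1/0.33 + 1/0.71 − 1 = 3.439.
T₁⁴ − T₂⁴ = 9.60×10^12 − 3.00×10^9 = 9.59×10^12 K⁴.
q = 5.67×10⁻⁸ × 9.59×10^12 / 3.439 = 1.58×10^5 W/m².
Q = q·A = 1.58×10^5 × 6.8 = 1.08×10^6 W.

Q ≈ 1.08×10^6 W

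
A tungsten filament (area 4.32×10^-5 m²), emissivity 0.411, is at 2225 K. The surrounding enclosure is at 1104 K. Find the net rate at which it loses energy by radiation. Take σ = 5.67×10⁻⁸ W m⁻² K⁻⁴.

Q = εσA(T⁴ − T_s⁴). T⁴ − T_s⁴ = (2225)⁴ − (1104)⁴ = 2.45×10^13 − 1.49×10^12 = 2.30×10^13 K⁴.
Q = 0.411 × 5.67×10⁻⁸ × 4.32×10^-5 × 2.30×10^13 = 23.2 W.

Q ≈ 23.2 W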